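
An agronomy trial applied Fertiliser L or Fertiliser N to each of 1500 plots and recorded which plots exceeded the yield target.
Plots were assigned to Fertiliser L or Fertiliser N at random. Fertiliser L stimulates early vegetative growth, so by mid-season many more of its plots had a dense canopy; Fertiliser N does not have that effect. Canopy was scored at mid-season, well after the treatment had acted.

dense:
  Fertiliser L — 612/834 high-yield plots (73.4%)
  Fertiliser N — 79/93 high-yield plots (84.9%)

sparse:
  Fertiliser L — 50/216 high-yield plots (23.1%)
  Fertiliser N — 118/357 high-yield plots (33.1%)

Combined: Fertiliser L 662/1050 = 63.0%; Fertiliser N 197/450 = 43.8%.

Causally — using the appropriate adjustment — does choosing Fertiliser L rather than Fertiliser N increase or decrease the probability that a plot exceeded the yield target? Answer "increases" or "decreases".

increases

Within every mid-season canopy level Fertiliser N has the higher rate, yet pooled Fertiliser L does — Simpson's reversal.
The distribution of mid-season canopy is itself part of what the fertiliser does — it is an intermediate outcome. Holding it fixed would remove that part of the effect; the total effect is the pooled difference.
Pooled: Fertiliser L 63.0% vs Fertiliser N 43.8%; Fertiliser L is higher overall.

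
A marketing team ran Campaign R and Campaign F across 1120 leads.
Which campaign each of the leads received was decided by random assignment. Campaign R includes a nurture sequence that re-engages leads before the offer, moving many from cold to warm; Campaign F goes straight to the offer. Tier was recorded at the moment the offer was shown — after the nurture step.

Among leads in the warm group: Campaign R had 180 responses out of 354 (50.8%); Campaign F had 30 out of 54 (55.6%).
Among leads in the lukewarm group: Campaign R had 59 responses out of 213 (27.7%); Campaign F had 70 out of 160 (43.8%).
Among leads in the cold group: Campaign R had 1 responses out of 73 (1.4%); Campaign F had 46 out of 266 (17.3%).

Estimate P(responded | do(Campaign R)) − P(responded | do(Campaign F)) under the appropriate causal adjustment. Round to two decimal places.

+0.07

The stratified and pooled comparisons disagree (Campaign F wins within each engagement tier; Campaign R wins overall), so the answer turns on the causal role of engagement tier.
Engagement tier is recorded after the campaign and is itself shifted by it — it sits on the causal path from campaign to outcome. Conditioning on a mediator would strip out part of the effect we want; the pooled comparison gives the total causal effect.
The causal difference is the pooled difference: 0.375 − 0.304 = +0.071.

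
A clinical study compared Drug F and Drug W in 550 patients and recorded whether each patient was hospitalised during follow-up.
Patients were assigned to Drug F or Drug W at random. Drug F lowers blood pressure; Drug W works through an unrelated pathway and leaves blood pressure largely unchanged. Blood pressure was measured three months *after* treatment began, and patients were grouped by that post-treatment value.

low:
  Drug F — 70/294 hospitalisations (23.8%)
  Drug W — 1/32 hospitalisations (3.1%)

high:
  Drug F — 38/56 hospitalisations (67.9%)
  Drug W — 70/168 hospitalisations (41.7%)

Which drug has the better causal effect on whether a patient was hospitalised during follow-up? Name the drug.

The blood pressure-specific comparison favours Drug W throughout, but the pooled figures favour Drug F. The question is whether to condition on blood pressure.
Blood pressure lies on the pathway drug → blood pressure → outcome, so adjusting for it blocks the indirect effect. For the total causal effect of drug, use the unadjusted pooled rates.
Pooled: Drug F 30.9% vs Drug W 35.5%; Drug F is lower overall.

Drug F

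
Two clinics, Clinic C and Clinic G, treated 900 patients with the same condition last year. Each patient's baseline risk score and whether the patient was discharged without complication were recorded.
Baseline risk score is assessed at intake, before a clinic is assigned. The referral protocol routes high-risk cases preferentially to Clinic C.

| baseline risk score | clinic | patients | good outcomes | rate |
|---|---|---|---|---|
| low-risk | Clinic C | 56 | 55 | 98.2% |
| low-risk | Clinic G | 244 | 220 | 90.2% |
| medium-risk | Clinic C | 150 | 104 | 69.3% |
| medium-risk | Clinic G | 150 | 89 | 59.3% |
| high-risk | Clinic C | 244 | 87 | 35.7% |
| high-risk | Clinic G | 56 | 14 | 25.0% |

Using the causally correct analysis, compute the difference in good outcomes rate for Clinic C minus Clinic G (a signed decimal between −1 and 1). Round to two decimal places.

+0.10

Baseline risk score is set before the clinic has any effect — it is not caused by the clinic — and it independently drives the outcome. That makes it a confounder, so the causal comparison is within baseline risk score levels.
Adjusting over the population distribution of baseline risk score: 0.333·(0.982−0.902) + 0.333·(0.693−0.593) + 0.333·(0.357−0.250) = +0.096.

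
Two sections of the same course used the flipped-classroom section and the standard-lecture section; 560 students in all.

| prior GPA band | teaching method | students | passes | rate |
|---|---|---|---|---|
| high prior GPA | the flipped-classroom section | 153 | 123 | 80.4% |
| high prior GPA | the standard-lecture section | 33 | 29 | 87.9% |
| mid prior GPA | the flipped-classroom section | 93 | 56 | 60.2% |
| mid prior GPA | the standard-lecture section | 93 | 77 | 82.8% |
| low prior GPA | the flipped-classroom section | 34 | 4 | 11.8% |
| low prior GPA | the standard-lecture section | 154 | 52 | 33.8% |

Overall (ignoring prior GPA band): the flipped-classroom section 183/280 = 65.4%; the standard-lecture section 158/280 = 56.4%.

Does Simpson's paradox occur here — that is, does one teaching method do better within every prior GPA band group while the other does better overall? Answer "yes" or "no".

yes

Within each prior GPA band level (high prior GPA 80.4% vs 87.9%; mid prior GPA 60.2% vs 82.8%; low prior GPA 11.8% vs 33.8%), the standard-lecture section has the higher rate every time. Pooled: 65.4% vs 56.4% — the flipped-classroom section has the higher rate overall. The two comparisons disagree.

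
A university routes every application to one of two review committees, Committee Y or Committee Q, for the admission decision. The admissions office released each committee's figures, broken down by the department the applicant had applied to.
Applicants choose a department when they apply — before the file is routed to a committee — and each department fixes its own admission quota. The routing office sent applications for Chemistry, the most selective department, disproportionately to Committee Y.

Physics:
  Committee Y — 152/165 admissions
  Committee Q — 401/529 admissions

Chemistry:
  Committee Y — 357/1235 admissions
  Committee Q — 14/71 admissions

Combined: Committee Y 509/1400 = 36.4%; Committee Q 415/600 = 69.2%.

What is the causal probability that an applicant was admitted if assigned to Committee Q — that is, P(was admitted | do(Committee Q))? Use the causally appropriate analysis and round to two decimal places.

The imbalance in department arose from how applicants were allocated, not from anything the review committee did; and department independently affects the outcome. The pooled gap is confounded — condition on department.
Standardising Committee Q to the population department mix: 0.347·401/529 + 0.653·14/71 = 0.392.

0.39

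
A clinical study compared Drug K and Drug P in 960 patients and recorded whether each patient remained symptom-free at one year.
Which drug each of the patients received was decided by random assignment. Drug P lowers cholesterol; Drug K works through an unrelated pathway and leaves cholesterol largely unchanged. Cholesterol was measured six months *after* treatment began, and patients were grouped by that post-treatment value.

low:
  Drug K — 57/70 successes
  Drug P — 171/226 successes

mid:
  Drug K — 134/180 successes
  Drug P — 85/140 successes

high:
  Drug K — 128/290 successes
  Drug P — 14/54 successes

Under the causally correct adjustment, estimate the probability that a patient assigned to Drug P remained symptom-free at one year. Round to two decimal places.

The stratified and pooled comparisons disagree (Drug K wins within each cholesterol; Drug P wins overall), so the answer turns on the causal role of cholesterol.
Cholesterol lies on the pathway drug → cholesterol → outcome, so adjusting for it blocks the indirect effect. For the total causal effect of drug, use the unadjusted pooled rates.
So P(outcome | do(Drug P)) is just the pooled rate for Drug P: 270/420 = 0.643.

0.64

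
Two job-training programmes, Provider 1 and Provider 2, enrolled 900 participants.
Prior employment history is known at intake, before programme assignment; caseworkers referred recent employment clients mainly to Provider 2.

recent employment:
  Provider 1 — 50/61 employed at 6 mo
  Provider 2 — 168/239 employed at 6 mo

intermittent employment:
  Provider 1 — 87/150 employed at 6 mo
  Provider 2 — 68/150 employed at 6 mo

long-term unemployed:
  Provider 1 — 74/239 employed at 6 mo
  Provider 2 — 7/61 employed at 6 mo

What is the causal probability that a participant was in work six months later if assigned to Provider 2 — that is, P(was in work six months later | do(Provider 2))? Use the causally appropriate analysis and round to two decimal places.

0.42

The imbalance in prior employment history arose from how participants were allocated, not from anything the programme did; and prior employment history independently affects the outcome. The pooled gap is confounded — condition on prior employment history.
Standardising Provider 2 to the population prior employment history mix: 0.333·168/239 + 0.333·68/150 + 0.333·7/61 = 0.424.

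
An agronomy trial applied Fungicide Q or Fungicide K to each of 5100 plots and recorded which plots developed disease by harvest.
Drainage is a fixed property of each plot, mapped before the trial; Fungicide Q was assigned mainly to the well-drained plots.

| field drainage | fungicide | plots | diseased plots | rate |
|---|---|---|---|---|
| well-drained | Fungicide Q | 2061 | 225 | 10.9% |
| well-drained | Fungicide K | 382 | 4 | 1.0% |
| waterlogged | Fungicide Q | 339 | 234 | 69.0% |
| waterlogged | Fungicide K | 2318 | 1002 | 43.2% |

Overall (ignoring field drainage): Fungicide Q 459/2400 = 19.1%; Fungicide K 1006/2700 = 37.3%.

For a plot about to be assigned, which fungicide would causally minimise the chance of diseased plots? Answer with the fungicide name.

Fungicide K

The field drainage-specific comparison favours Fungicide K throughout, but the pooled figures favour Fungicide Q. The question is whether to condition on field drainage.
Nothing the fungicide does changes field drainage; the imbalance is an allocation artefact. With field drainage also predicting the outcome, the pooled figure is confounded, and the within-stratum comparison is the causal one.
Within each level — well-drained: 10.9% vs 1.0%; waterlogged: 69.0% vs 43.2% — Fungicide K is lower every time.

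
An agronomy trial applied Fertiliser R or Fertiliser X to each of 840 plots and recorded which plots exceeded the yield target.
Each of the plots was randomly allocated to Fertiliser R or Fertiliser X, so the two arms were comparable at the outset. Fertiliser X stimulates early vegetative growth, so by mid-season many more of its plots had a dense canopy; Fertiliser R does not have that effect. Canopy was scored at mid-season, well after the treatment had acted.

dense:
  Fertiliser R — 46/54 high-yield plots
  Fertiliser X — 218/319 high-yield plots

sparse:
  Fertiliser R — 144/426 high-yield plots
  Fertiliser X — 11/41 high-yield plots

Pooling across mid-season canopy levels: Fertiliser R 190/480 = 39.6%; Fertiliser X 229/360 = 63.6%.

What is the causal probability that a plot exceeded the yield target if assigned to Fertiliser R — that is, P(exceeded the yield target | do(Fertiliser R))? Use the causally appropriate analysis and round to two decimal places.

The mid-season canopy-specific comparison favours Fertiliser R throughout, but the pooled figures favour Fertiliser X. The question is whether to condition on mid-season canopy.
The distribution of mid-season canopy is itself part of what the fertiliser does — it is an intermediate outcome. Holding it fixed would remove that part of the effect; the total effect is the pooled difference.
So P(outcome | do(Fertiliser R)) is just the pooled rate for Fertiliser R: 190/480 = 0.396.

0.40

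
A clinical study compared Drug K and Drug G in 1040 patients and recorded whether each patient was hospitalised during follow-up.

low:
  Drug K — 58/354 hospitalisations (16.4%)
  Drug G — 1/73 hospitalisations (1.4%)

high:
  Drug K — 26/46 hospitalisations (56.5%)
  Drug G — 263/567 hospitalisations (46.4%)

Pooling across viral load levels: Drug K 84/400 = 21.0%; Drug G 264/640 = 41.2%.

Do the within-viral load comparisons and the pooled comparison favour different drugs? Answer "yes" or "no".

yes

Within each viral load level (low 16.4% vs 1.4%; high 56.5% vs 46.4%), Drug G has the lower rate every time. Pooled: 21.0% vs 41.2% — Drug K has the lower rate overall. The two comparisons disagree.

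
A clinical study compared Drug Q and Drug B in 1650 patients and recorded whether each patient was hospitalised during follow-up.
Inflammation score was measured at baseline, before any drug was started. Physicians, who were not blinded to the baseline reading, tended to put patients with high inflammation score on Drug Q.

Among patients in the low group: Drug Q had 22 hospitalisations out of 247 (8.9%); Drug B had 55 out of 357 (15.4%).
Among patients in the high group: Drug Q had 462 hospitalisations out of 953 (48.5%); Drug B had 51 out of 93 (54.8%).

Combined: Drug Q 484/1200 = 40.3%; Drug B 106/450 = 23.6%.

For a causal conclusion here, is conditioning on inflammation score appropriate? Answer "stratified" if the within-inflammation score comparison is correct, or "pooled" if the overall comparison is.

Drug Q is lower inside every inflammation score stratum but Drug B is lower in aggregate. Whether to stratify depends on how inflammation score relates to the drug.
Inflammation score differs across drugs for reasons unrelated to any effect of the drug itself, and it separately predicts the outcome — a classic confounder. We must compare within inflammation score levels.
Within each level — low: 8.9% vs 15.4%; high: 48.5% vs 54.8% — Drug Q is lower every time.

stratified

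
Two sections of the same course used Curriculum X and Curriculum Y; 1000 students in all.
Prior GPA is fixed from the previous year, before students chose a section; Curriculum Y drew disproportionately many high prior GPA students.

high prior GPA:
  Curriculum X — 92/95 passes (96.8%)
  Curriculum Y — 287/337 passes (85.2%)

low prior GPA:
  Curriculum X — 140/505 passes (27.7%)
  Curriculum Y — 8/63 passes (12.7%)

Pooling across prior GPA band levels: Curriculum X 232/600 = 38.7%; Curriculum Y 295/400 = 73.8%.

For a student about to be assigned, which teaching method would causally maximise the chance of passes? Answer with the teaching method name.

Nothing the teaching method does changes prior GPA band; the imbalance is an allocation artefact. With prior GPA band also predicting the outcome, the pooled figure is confounded, and the within-stratum comparison is the causal one.
Within each level — high prior GPA: 96.8% vs 85.2%; low prior GPA: 27.7% vs 12.7% — Curriculum X is higher every time.

Curriculum X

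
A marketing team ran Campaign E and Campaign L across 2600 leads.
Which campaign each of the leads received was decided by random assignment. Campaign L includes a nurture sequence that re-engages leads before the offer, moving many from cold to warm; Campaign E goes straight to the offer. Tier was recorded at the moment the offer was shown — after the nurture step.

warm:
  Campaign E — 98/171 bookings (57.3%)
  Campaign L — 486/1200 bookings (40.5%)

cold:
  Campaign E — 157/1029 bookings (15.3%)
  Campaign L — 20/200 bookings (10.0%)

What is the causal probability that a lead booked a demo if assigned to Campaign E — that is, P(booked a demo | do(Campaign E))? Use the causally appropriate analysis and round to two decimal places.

Within every engagement tier level Campaign E has the higher rate, yet pooled Campaign L does — Simpson's reversal.
Engagement tier is recorded after the campaign and is itself shifted by it — it sits on the causal path from campaign to outcome. Conditioning on a mediator would strip out part of the effect we want; the pooled comparison gives the total causal effect.
So P(outcome | do(Campaign E)) is just the pooled rate for Campaign E: 255/1200 = 0.212.

0.21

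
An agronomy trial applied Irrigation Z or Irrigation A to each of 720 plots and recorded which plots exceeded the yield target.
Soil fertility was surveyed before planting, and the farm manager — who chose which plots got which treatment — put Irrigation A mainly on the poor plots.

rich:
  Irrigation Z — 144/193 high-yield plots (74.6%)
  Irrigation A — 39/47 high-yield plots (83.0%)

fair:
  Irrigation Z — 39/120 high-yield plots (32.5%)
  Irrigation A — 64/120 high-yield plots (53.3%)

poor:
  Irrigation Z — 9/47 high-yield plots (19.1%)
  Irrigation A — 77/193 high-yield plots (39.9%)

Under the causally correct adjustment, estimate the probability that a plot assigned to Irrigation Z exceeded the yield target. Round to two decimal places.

0.42

The soil fertility-specific comparison favours Irrigation A throughout, but the pooled figures favour Irrigation Z. The question is whether to condition on soil fertility.
Soil fertility satisfies the back-door criterion: it is not a descendant of the irrigation, and it blocks the spurious path from irrigation to outcome. Adjusting for it (i.e., using the within-soil fertility rates) gives the causal effect.
Standardising Irrigation Z to the population soil fertility mix: 0.333·144/193 + 0.333·39/120 + 0.333·9/47 = 0.421.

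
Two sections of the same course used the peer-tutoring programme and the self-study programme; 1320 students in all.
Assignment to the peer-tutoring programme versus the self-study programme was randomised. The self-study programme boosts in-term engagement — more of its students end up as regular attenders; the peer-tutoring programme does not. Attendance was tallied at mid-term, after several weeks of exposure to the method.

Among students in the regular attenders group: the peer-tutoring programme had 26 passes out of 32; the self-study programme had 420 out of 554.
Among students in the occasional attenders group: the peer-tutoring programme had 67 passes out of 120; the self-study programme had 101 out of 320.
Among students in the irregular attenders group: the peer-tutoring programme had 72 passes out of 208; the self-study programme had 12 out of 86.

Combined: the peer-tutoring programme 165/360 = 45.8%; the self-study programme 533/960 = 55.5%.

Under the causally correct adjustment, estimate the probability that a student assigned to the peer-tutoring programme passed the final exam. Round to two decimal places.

Within every mid-term attendance level the peer-tutoring programme has the higher rate, yet pooled the self-study programme does — Simpson's reversal.
Stratifying would compare teaching methods among students the teaching methods themselves sorted into mid-term attendance groups — a form of selection on an intermediate. The unconditioned pooled rates give the total causal effect.
So P(outcome | do(the peer-tutoring programme)) is just the pooled rate for the peer-tutoring programme: 165/360 = 0.458.

0.46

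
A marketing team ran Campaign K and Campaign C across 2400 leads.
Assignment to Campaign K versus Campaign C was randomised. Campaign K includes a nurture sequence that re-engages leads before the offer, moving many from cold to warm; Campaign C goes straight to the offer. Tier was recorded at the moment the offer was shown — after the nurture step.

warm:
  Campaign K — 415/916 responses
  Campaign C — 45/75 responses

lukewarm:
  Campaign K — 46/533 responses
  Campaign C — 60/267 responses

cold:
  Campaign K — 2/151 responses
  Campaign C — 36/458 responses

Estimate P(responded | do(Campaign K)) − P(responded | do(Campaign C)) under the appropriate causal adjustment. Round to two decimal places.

+0.11

The engagement tier-specific comparison favours Campaign C throughout, but the pooled figures favour Campaign K. The question is whether to condition on engagement tier.
Engagement tier lies on the pathway campaign → engagement tier → outcome, so adjusting for it blocks the indirect effect. For the total causal effect of campaign, use the unadjusted pooled rates.
The causal difference is the pooled difference: 0.289 − 0.176 = +0.113.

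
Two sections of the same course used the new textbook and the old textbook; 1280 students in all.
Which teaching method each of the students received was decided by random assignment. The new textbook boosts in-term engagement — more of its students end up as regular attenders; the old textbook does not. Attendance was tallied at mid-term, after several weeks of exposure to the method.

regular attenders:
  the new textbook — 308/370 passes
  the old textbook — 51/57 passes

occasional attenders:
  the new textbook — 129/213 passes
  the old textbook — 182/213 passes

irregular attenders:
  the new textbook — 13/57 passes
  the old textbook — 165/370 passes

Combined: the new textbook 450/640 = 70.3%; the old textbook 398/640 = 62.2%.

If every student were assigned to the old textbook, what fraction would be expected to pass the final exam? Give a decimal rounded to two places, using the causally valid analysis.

0.62

the old textbook is higher inside every mid-term attendance stratum but the new textbook is higher in aggregate. Whether to stratify depends on how mid-term attendance relates to the teaching method.
Because the teaching method influences mid-term attendance, mid-term attendance is a post-treatment mediator, not a confounder. Stratifying on it would bias the estimate; the causal effect is the crude pooled difference.
So P(outcome | do(the old textbook)) is just the pooled rate for the old textbook: 398/640 = 0.622.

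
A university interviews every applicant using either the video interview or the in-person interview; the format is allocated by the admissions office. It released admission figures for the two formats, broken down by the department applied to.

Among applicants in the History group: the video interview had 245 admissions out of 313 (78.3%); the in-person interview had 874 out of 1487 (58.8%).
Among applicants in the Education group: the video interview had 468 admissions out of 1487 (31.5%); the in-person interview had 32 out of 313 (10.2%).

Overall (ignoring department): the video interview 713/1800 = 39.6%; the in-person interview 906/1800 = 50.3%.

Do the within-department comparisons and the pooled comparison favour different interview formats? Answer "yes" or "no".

Within each department level (History 78.3% vs 58.8%; Education 31.5% vs 10.2%), the video interview has the higher rate every time. Pooled: 39.6% vs 50.3% — the in-person interview has the higher rate overall. The two comparisons disagree.

yes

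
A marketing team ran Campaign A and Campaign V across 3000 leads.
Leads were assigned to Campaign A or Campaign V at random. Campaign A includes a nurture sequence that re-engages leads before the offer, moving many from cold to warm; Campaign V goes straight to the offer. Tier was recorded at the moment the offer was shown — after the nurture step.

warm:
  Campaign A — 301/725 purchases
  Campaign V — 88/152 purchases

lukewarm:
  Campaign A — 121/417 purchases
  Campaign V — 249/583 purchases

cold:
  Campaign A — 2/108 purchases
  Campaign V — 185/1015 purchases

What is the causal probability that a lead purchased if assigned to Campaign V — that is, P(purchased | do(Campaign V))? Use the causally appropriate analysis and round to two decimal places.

Within every engagement tier level Campaign V has the higher rate, yet pooled Campaign A does — Simpson's reversal.
Engagement tier lies on the pathway campaign → engagement tier → outcome, so adjusting for it blocks the indirect effect. For the total causal effect of campaign, use the unadjusted pooled rates.
So P(outcome | do(Campaign V)) is just the pooled rate for Campaign V: 522/1750 = 0.298.

0.30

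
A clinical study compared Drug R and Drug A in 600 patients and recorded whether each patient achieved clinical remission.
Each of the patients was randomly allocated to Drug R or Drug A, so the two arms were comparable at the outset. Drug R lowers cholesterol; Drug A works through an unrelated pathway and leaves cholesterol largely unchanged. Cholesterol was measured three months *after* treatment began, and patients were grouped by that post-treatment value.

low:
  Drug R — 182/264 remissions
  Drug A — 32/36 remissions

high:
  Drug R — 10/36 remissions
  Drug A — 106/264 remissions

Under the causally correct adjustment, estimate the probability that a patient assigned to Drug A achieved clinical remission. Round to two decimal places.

0.46

The stratified and pooled comparisons disagree (Drug A wins within each cholesterol; Drug R wins overall), so the answer turns on the causal role of cholesterol.
Cholesterol is downstream of the drug. One should not condition on a consequence of treatment, so the overall rates are the right comparison.
So P(outcome | do(Drug A)) is just the pooled rate for Drug A: 138/300 = 0.460.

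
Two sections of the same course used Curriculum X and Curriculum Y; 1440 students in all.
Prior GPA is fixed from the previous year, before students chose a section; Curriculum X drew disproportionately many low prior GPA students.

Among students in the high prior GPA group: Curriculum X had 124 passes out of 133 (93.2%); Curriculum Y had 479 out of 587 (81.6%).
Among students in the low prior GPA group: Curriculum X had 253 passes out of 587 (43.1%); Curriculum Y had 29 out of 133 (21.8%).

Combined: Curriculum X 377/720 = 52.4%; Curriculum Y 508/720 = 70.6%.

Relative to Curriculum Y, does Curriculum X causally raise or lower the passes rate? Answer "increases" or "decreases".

Curriculum X is higher inside every prior GPA band stratum but Curriculum Y is higher in aggregate. Whether to stratify depends on how prior GPA band relates to the teaching method.
Since prior GPA band is a pre-existing factor (not a product of the teaching method) and it affects the outcome on its own, it is a confounder. The stratified rates, not the pooled rate, identify the causal effect.
Within each level — high prior GPA: 93.2% vs 81.6%; low prior GPA: 43.1% vs 21.8% — Curriculum X is higher every time.

increases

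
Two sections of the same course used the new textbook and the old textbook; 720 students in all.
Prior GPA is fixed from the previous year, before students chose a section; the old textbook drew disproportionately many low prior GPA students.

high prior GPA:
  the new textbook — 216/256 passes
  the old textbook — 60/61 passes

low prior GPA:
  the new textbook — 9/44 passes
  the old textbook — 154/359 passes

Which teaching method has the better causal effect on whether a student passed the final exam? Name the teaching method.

Since prior GPA band is a pre-existing factor (not a product of the teaching method) and it affects the outcome on its own, it is a confounder. The stratified rates, not the pooled rate, identify the causal effect.
Within each level — high prior GPA: 84.4% vs 98.4%; low prior GPA: 20.5% vs 42.9% — the old textbook is higher every time.

the old textbook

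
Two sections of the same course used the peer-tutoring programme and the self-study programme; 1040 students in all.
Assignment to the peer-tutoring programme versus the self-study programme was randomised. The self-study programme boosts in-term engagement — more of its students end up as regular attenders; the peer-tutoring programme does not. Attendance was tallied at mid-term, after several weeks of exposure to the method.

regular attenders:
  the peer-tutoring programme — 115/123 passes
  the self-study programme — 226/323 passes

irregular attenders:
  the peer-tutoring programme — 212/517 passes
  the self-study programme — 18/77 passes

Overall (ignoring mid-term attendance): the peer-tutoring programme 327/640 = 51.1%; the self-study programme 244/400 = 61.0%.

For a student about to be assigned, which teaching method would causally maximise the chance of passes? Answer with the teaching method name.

the self-study programme

the peer-tutoring programme is higher inside every mid-term attendance stratum but the self-study programme is higher in aggregate. Whether to stratify depends on how mid-term attendance relates to the teaching method.
Mid-term attendance is downstream of the teaching method. One should not condition on a consequence of treatment, so the overall rates are the right comparison.
Pooled: the peer-tutoring programme 51.1% vs the self-study programme 61.0%; the self-study programme is higher overall.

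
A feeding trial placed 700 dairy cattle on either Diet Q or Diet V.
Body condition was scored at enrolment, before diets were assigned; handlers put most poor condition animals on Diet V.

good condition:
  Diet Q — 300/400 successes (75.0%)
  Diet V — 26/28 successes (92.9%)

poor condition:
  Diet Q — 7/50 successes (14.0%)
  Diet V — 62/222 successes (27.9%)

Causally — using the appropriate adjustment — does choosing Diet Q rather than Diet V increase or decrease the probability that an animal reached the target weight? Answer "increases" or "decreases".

decreases

The starting body condition-specific comparison favours Diet V throughout, but the pooled figures favour Diet Q. The question is whether to condition on starting body condition.
Starting body condition is set before the diet has any effect — it is not caused by the diet — and it independently drives the outcome. That makes it a confounder, so the causal comparison is within starting body condition levels.
Within each level — good condition: 75.0% vs 92.9%; poor condition: 14.0% vs 27.9% — Diet V is higher every time.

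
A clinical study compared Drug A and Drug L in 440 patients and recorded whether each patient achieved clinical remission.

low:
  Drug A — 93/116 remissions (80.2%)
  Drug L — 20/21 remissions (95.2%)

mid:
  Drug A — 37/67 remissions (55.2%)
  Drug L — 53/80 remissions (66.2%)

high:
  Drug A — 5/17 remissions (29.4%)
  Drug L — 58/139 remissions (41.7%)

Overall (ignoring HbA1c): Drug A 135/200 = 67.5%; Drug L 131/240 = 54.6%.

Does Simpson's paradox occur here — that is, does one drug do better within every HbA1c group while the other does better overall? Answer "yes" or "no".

yes

Within each HbA1c level (low 80.2% vs 95.2%; mid 55.2% vs 66.2%; high 29.4% vs 41.7%), Drug L has the higher rate every time. Pooled: 67.5% vs 54.6% — Drug A has the higher rate overall. The two comparisons disagree.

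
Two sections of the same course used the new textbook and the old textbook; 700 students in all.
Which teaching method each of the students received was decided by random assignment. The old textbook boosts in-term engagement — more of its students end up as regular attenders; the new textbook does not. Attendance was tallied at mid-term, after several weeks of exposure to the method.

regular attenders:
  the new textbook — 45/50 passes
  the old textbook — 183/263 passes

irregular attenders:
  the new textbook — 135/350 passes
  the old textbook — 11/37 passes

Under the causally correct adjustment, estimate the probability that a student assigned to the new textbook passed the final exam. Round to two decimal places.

The mid-term attendance-specific comparison favours the new textbook throughout, but the pooled figures favour the old textbook. The question is whether to condition on mid-term attendance.
Mid-term attendance is recorded after the teaching method and is itself shifted by it — it sits on the causal path from teaching method to outcome. Conditioning on a mediator would strip out part of the effect we want; the pooled comparison gives the total causal effect.
So P(outcome | do(the new textbook)) is just the pooled rate for the new textbook: 180/400 = 0.450.

0.45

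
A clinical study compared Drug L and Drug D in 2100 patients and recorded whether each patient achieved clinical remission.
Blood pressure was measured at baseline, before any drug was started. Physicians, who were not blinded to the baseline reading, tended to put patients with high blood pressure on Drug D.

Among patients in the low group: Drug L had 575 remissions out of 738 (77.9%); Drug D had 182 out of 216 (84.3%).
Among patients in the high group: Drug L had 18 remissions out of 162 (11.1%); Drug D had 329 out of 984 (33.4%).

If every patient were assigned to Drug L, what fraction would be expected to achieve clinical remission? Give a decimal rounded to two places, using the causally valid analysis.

0.41

The blood pressure-specific comparison favours Drug D throughout, but the pooled figures favour Drug L. The question is whether to condition on blood pressure.
Blood pressure satisfies the back-door criterion: it is not a descendant of the drug, and it blocks the spurious path from drug to outcome. Adjusting for it (i.e., using the within-blood pressure rates) gives the causal effect.
Standardising Drug L to the population blood pressure mix: 0.454·575/738 + 0.546·18/162 = 0.415.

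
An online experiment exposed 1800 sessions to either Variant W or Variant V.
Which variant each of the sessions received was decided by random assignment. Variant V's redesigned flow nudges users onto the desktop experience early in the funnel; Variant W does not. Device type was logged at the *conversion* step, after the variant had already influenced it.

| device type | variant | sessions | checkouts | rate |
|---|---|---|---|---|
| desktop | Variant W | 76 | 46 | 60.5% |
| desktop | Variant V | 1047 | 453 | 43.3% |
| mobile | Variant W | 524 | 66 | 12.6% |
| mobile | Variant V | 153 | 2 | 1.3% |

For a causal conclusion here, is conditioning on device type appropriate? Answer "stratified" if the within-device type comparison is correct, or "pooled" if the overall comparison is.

pooled

Because the variant influences device type, device type is a post-treatment mediator, not a confounder. Stratifying on it would bias the estimate; the causal effect is the crude pooled difference.
Pooled: Variant W 18.7% vs Variant V 37.9%; Variant V is higher overall.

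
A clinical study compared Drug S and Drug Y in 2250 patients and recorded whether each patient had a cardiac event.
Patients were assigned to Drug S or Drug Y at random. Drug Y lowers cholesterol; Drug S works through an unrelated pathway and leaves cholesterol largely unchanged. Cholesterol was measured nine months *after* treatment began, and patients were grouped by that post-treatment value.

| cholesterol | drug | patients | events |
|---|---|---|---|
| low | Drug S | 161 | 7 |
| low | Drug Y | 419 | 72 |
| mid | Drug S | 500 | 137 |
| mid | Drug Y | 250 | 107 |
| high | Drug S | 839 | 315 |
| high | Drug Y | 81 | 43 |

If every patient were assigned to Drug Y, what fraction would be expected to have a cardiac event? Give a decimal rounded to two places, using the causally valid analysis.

The distribution of cholesterol is itself part of what the drug does — it is an intermediate outcome. Holding it fixed would remove that part of the effect; the total effect is the pooled difference.
So P(outcome | do(Drug Y)) is just the pooled rate for Drug Y: 222/750 = 0.296.

0.30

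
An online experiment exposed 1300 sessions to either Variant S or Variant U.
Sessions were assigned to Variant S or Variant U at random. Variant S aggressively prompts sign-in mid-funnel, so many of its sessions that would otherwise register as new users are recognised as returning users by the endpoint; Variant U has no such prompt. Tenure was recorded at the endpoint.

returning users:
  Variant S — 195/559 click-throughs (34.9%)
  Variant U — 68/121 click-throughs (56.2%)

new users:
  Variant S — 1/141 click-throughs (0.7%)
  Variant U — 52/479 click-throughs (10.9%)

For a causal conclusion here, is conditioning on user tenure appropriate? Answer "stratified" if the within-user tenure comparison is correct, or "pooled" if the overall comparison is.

pooled

Variant U is higher inside every user tenure stratum but Variant S is higher in aggregate. Whether to stratify depends on how user tenure relates to the variant.
Because the variant influences user tenure, user tenure is a post-treatment mediator, not a confounder. Stratifying on it would bias the estimate; the causal effect is the crude pooled difference.
Pooled: Variant S 28.0% vs Variant U 20.0%; Variant S is higher overall.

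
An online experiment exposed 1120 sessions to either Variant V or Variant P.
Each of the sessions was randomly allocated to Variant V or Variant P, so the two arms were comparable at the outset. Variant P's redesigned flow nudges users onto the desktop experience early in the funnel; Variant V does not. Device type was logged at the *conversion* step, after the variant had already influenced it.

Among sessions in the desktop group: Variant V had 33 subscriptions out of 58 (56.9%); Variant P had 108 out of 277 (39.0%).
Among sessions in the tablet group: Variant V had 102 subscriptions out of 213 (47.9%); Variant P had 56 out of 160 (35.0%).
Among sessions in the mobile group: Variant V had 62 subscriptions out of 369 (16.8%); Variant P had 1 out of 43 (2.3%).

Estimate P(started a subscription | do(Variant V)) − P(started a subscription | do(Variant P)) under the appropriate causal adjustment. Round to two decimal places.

Because the variant influences device type, device type is a post-treatment mediator, not a confounder. Stratifying on it would bias the estimate; the causal effect is the crude pooled difference.
The causal difference is the pooled difference: 0.308 − 0.344 = -0.036.

-0.04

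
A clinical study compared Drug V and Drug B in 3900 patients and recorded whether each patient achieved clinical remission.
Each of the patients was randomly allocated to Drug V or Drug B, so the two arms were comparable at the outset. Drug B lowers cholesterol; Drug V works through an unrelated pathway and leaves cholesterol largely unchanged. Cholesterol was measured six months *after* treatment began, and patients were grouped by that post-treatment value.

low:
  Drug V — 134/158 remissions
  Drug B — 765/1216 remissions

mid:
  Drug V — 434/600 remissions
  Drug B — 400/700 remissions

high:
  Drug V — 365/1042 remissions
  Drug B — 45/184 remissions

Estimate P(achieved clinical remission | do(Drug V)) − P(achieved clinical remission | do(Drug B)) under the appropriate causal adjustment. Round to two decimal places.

-0.06

Stratifying would compare drugs among patients the drugs themselves sorted into cholesterol groups — a form of selection on an intermediate. The unconditioned pooled rates give the total causal effect.
The causal difference is the pooled difference: 0.518 − 0.576 = -0.058.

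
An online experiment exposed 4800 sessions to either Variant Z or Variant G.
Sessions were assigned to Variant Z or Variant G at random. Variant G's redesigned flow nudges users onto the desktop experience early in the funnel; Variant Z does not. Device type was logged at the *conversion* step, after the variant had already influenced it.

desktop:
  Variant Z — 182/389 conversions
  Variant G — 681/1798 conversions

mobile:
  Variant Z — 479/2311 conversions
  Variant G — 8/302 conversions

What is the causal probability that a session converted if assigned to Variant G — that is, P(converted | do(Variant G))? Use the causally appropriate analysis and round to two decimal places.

Stratifying would compare variants among sessions the variants themselves sorted into device type groups — a form of selection on an intermediate. The unconditioned pooled rates give the total causal effect.
So P(outcome | do(Variant G)) is just the pooled rate for Variant G: 689/2100 = 0.328.

0.33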